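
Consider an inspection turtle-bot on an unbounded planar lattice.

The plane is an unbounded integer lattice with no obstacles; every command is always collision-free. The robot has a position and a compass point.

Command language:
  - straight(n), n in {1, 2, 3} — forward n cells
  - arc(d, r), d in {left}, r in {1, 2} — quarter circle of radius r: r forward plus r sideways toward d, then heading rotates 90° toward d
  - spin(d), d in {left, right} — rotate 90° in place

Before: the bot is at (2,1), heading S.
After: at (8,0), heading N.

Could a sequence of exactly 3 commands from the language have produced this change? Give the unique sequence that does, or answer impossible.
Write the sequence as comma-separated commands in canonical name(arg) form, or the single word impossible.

arc(left, 2), straight(3), arc(left, 1)

key: position moved to (8,0) AND the heading swung to N — translation plus rotation needed
t0: at (2,1), heading S
step 1 (arc(left, 2)): at (4,-1), heading E
step 2 (straight(3)): at (7,-1), heading E
step 3 (arc(left, 1)): at (8,0), heading N
all 343 alternatives checked — unique.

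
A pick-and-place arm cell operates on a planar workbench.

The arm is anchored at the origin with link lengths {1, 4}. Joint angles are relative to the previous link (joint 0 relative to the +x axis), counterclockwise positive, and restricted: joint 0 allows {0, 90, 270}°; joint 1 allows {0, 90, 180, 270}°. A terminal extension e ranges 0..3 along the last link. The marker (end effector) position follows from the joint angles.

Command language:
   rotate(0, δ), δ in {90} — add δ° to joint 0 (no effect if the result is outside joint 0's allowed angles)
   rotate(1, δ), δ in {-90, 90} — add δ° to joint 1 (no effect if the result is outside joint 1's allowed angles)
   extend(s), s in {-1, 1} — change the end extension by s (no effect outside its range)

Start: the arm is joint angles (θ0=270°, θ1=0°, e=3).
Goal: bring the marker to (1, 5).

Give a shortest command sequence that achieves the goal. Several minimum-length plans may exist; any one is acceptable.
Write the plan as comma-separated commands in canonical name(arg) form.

from: joint angles (θ0=270°, θ1=0°, e=3)
1. extend(-1) → joint angles (θ0=270°, θ1=0°, e=2)
2. extend(-1) → joint angles (θ0=270°, θ1=0°, e=1)
3. rotate(1, 90) → joint angles (θ0=270°, θ1=90°, e=1)
4. rotate(0, 90) → joint angles (θ0=0°, θ1=90°, e=1)
no 3-step plan works, so 4 is optimal.

extend(-1), extend(-1), rotate(1, 90), rotate(0, 90)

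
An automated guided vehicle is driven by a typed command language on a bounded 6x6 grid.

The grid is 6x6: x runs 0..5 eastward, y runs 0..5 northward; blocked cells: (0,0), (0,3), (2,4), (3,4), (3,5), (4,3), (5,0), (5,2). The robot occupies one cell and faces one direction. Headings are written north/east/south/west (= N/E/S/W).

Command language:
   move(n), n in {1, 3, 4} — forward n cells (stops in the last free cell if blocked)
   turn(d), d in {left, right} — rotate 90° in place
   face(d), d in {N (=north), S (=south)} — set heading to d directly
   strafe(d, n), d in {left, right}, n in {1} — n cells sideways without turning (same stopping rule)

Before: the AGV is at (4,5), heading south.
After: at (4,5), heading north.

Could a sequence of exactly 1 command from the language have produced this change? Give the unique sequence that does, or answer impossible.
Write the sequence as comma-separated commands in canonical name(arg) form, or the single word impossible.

key: (4,5) unchanged — the single command moves nothing
t0: at (4,5), heading south
step 1 (face(N)): at (4,5), heading north
uniquely the one of 9 1-step routes that fits.

face(N)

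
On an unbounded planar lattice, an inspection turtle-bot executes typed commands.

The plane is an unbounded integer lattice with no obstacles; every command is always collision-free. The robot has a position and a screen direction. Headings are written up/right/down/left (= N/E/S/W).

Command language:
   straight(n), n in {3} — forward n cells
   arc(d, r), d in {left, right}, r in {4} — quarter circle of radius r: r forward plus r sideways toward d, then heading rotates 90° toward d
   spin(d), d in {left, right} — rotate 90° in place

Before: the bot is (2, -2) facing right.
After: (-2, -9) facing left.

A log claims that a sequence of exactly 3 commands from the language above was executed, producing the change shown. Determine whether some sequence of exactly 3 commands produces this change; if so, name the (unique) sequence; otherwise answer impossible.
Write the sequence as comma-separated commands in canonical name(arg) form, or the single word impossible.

key: cell and facing (now W) both changed — the 3 commands mix motion and turning
begin: (2, -2) facing right
1. spin(right) → (2, -2) facing down
2. straight(3) → (2, -5) facing down
3. arc(right, 4) → (-2, -9) facing left
no other 3-command option fits: unique.

spin(right), straight(3), arc(right, 4)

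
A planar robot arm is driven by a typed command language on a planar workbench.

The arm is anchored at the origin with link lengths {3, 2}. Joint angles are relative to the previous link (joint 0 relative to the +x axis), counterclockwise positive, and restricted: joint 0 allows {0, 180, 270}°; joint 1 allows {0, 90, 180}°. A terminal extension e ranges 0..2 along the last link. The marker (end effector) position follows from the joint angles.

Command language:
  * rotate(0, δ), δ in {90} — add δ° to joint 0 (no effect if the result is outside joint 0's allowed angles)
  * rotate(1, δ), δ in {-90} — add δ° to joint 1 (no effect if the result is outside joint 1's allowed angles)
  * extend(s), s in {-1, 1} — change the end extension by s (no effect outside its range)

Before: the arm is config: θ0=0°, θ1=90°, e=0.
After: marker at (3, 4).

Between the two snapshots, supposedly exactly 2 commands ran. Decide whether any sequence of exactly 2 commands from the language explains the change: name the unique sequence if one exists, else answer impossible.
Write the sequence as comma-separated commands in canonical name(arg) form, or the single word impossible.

extend(1), extend(1)

t0: config: θ0=0°, θ1=90°, e=0
1. extend(1) → config: θ0=0°, θ1=90°, e=1
2. extend(1) → config: θ0=0°, θ1=90°, e=2
uniquely the one of 16 2-step routes that fits.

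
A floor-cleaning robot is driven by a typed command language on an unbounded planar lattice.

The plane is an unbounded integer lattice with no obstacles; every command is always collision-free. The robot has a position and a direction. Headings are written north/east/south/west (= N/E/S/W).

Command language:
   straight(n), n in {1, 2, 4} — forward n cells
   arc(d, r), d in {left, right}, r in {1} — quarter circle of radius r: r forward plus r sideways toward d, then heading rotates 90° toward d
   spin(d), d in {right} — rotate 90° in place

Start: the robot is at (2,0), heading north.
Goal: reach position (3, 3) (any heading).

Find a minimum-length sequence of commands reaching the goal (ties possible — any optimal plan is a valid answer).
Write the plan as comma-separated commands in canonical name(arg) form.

t0: at (2,0), heading north
[1] after straight(2): at (2,2), heading north
[2] after arc(right, 1): at (3,3), heading east
minimal: 2 command(s), checked below 2.

straight(2), arc(right, 1)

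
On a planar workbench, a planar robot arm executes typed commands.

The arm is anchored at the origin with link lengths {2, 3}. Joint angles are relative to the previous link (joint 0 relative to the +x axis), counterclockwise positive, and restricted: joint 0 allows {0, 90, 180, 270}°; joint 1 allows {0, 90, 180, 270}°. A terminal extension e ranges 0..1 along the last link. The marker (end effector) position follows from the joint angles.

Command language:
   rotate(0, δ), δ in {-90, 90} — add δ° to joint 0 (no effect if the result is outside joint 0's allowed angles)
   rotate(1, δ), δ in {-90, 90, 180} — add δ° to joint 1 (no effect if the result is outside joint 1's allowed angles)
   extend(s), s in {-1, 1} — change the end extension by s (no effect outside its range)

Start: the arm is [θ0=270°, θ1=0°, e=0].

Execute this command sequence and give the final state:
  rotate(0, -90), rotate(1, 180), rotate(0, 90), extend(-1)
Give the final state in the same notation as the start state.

t0: [θ0=270°, θ1=0°, e=0]
[1] after rotate(0, -90): [θ0=180°, θ1=0°, e=0]
[2] after rotate(1, 180): [θ0=180°, θ1=180°, e=0]
[3] after rotate(0, 90): [θ0=270°, θ1=180°, e=0]
[4] after extend(-1): [θ0=270°, θ1=180°, e=0]

[θ0=270°, θ1=180°, e=0]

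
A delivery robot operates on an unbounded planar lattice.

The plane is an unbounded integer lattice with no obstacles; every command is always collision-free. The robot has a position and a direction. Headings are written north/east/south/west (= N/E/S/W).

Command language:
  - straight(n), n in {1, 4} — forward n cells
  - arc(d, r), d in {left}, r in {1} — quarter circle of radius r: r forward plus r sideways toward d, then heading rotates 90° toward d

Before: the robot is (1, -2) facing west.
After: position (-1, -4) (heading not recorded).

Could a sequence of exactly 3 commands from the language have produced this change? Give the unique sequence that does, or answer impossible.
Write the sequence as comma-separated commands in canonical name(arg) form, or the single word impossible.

straight(1), arc(left, 1), straight(1)

initial: (1, -2) facing west
step 1 (straight(1)): (0, -2) facing west
step 2 (arc(left, 1)): (-1, -3) facing south
step 3 (straight(1)): (-1, -4) facing south
no rival 3-sequence matches.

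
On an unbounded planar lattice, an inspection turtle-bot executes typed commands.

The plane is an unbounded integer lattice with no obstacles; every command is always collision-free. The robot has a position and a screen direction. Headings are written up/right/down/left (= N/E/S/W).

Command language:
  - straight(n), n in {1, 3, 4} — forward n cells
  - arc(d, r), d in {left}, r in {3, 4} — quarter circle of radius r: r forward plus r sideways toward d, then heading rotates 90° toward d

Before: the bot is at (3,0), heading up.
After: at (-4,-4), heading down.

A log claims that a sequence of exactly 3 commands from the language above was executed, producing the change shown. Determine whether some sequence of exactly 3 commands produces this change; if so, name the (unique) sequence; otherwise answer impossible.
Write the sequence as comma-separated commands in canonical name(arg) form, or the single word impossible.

arc(left, 3), arc(left, 4), straight(3)

key: position moved to (-4,-4) AND the heading swung to S — translation plus rotation needed
start: at (3,0), heading up
t=1 arc(left, 3) ⇒ at (0,3), heading left
t=2 arc(left, 4) ⇒ at (-4,-1), heading down
t=3 straight(3) ⇒ at (-4,-4), heading down
all 125 alternatives checked — unique.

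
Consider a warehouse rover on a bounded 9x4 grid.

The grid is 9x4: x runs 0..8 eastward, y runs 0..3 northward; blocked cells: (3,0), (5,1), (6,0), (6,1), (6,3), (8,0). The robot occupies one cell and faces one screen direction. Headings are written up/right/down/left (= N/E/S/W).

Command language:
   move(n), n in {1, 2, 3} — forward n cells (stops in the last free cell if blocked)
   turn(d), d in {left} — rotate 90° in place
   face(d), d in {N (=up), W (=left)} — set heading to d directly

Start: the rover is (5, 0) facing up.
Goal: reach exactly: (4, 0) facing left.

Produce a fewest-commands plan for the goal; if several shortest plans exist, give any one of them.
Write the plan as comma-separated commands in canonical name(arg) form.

face(W), move(1)

t0: (5, 0) facing up
1. face(W) → (5, 0) facing left
2. move(1) → (4, 0) facing left
nothing shorter than 2 reaches the goal.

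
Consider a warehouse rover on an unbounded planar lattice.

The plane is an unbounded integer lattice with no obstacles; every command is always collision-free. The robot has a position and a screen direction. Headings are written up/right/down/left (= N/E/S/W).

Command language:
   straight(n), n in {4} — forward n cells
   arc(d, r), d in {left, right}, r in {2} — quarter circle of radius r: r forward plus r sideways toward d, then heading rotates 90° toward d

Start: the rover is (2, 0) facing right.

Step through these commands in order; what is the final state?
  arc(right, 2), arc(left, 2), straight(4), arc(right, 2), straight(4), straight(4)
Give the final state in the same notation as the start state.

(12, -14) facing down

start: (2, 0) facing right
[1] after arc(right, 2): (4, -2) facing down
[2] after arc(left, 2): (6, -4) facing right
[3] after straight(4): (10, -4) facing right
[4] after arc(right, 2): (12, -6) facing down
[5] after straight(4): (12, -10) facing down
[6] after straight(4): (12, -14) facing down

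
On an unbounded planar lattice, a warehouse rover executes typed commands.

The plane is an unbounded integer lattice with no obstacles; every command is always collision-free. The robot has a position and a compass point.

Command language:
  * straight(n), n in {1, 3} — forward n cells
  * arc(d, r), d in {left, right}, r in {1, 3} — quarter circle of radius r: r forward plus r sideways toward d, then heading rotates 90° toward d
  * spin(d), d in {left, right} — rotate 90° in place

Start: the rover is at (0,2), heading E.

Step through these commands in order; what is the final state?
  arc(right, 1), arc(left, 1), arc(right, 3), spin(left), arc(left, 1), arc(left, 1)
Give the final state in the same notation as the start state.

at (5,-1), heading W

start: at (0,2), heading E
[1] after arc(right, 1): at (1,1), heading S
[2] after arc(left, 1): at (2,0), heading E
[3] after arc(right, 3): at (5,-3), heading S
[4] after spin(left): at (5,-3), heading E
[5] after arc(left, 1): at (6,-2), heading N
[6] after arc(left, 1): at (5,-1), heading W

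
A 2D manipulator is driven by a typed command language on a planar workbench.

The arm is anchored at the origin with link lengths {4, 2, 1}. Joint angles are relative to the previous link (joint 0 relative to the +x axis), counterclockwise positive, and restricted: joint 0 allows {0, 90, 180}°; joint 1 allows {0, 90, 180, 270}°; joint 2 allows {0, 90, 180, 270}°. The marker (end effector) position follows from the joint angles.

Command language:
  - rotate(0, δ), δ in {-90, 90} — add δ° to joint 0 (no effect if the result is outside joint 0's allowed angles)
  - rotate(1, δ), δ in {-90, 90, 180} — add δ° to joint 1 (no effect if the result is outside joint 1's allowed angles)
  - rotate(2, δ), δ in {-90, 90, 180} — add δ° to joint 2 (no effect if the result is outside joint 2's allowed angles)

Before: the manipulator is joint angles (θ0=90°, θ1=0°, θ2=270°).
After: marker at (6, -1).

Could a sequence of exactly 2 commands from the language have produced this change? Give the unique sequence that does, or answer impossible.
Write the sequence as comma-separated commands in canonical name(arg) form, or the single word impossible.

initial: joint angles (θ0=90°, θ1=0°, θ2=270°)
t=1 rotate(0, -90) ⇒ joint angles (θ0=0°, θ1=0°, θ2=270°)
t=2 rotate(0, -90) ⇒ joint angles (θ0=0°, θ1=0°, θ2=270°)
no other 2-command option fits: unique.

rotate(0, -90), rotate(0, -90)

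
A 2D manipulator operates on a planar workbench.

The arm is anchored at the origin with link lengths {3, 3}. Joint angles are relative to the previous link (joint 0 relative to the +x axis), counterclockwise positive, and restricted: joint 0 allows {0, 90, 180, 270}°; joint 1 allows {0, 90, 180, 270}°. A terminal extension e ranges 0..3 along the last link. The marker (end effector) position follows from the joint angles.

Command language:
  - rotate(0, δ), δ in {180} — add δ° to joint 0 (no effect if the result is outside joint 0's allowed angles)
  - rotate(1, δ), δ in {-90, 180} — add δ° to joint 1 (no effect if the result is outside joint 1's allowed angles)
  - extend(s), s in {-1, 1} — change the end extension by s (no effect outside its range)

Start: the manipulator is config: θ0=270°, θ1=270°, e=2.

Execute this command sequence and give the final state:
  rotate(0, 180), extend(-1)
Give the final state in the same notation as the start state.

from: config: θ0=270°, θ1=270°, e=2
1. rotate(0, 180) → config: θ0=90°, θ1=270°, e=2
2. extend(-1) → config: θ0=90°, θ1=270°, e=1

config: θ0=90°, θ1=270°, e=1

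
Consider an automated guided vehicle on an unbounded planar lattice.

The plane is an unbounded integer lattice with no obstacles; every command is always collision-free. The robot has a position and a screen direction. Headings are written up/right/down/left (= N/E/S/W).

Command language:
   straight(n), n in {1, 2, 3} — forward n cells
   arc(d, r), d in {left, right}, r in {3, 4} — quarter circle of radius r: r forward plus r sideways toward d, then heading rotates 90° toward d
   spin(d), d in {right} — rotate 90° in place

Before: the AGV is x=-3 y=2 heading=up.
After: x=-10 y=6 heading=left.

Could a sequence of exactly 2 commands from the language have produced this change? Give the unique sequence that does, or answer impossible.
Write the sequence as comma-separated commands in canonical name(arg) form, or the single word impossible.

arc(left, 4), straight(3)

key: order matters: swapping arc(left, 4) and straight(3) lands elsewhere
initial: x=-3 y=2 heading=up
1. arc(left, 4) → x=-7 y=6 heading=left
2. straight(3) → x=-10 y=6 heading=left
no rival 2-sequence matches.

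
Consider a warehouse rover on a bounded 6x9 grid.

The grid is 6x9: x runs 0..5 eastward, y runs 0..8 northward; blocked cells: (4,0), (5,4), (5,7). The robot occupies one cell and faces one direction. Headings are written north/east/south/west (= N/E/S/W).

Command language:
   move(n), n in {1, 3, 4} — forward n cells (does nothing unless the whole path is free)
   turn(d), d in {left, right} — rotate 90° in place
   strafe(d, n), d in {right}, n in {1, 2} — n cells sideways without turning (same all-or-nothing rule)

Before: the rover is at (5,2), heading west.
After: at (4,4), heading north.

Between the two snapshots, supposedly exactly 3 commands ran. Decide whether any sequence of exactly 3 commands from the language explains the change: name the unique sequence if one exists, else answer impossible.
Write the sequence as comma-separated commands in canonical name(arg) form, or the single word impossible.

move(1), strafe(right, 2), turn(right)

key: position moved to (4,4) AND the heading swung to N — translation plus rotation needed
initial: at (5,2), heading west
[1] after move(1): at (4,2), heading west
[2] after strafe(right, 2): at (4,4), heading west
[3] after turn(right): at (4,4), heading north
no rival 3-sequence matches.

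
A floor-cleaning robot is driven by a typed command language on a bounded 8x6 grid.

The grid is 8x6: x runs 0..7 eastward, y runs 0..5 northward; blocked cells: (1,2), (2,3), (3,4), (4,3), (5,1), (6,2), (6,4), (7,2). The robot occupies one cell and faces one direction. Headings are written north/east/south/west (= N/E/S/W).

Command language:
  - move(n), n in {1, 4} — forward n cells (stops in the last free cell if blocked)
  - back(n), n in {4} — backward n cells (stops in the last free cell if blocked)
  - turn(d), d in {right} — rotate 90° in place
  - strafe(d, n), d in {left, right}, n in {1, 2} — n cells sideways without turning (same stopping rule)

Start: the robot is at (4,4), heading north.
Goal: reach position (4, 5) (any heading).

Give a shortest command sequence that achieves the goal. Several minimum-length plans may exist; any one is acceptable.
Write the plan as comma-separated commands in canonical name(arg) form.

begin: at (4,4), heading north
step 1 (move(4)): at (4,5), heading north
minimal: 1 command(s), checked below 1.

move(4)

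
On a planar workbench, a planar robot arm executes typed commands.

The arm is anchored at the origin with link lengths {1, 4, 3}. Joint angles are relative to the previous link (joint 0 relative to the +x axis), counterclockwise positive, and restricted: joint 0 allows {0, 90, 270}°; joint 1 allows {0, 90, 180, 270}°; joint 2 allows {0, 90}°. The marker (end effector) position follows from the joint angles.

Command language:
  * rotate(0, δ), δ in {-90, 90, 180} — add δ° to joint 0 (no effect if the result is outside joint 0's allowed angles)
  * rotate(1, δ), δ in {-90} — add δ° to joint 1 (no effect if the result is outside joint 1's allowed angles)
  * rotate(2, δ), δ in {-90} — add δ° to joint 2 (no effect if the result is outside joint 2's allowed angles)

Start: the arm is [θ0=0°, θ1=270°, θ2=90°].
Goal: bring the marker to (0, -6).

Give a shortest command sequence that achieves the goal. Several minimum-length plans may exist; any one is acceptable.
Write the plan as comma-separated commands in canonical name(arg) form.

t0: [θ0=0°, θ1=270°, θ2=90°]
t=1 rotate(0, 90) ⇒ [θ0=90°, θ1=270°, θ2=90°]
t=2 rotate(1, -90) ⇒ [θ0=90°, θ1=180°, θ2=90°]
t=3 rotate(2, -90) ⇒ [θ0=90°, θ1=180°, θ2=0°]
nothing shorter than 3 reaches the goal.

rotate(0, 90), rotate(1, -90), rotate(2, -90)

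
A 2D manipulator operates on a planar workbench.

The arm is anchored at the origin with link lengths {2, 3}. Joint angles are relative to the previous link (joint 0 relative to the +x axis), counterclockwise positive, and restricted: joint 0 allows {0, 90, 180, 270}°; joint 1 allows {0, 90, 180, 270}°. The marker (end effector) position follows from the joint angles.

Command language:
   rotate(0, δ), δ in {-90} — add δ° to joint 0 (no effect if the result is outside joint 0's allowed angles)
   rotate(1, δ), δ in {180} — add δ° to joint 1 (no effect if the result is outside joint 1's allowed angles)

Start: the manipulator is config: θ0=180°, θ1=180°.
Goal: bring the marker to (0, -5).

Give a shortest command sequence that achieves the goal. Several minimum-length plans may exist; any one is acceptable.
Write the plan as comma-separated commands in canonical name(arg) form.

begin: config: θ0=180°, θ1=180°
[1] after rotate(1, 180): config: θ0=180°, θ1=0°
[2] after rotate(0, -90): config: θ0=90°, θ1=0°
[3] after rotate(0, -90): config: θ0=0°, θ1=0°
[4] after rotate(0, -90): config: θ0=270°, θ1=0°
no 3-step plan works, so 4 is optimal.

rotate(1, 180), rotate(0, -90), rotate(0, -90), rotate(0, -90)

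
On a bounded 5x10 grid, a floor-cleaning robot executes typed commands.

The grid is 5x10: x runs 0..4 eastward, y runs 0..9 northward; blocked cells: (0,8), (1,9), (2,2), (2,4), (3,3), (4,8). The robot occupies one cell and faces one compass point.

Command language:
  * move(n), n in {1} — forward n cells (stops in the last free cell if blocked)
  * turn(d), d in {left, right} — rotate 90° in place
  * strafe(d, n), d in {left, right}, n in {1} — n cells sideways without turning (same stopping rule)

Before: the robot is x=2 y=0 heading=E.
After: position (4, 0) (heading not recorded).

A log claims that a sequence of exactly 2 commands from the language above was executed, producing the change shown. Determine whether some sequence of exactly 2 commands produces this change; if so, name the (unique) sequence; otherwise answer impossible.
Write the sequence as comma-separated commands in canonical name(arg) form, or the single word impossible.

start: x=2 y=0 heading=E
t=1 move(1) ⇒ x=3 y=0 heading=E
t=2 move(1) ⇒ x=4 y=0 heading=E
no other 2-command option fits: unique.

move(1), move(1)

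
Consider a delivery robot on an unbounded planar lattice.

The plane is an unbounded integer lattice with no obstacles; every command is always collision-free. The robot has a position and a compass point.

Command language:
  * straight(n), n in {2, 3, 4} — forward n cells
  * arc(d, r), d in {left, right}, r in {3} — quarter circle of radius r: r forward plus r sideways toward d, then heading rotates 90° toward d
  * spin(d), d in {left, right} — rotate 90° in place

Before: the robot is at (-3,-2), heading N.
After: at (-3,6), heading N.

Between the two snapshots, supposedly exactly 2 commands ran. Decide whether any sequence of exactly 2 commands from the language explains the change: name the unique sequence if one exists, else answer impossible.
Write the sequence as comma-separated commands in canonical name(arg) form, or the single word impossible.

straight(4), straight(4)

key: heading stays N — no command in the sequence turns
start: at (-3,-2), heading N
[1] after straight(4): at (-3,2), heading N
[2] after straight(4): at (-3,6), heading N
all 49 alternatives checked — unique.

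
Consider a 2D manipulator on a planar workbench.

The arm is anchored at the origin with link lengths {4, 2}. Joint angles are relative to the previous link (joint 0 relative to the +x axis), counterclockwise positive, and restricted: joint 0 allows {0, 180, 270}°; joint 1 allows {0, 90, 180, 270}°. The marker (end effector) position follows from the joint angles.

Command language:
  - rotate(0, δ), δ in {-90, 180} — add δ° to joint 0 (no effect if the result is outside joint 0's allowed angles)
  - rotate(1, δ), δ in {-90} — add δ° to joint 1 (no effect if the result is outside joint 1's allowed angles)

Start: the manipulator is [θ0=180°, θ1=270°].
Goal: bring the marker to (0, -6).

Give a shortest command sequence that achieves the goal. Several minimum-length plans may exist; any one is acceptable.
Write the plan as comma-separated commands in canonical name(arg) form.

rotate(1, -90), rotate(1, -90), rotate(1, -90), rotate(0, 180), rotate(0, -90)

start: [θ0=180°, θ1=270°]
[1] after rotate(1, -90): [θ0=180°, θ1=180°]
[2] after rotate(1, -90): [θ0=180°, θ1=90°]
[3] after rotate(1, -90): [θ0=180°, θ1=0°]
[4] after rotate(0, 180): [θ0=0°, θ1=0°]
[5] after rotate(0, -90): [θ0=270°, θ1=0°]
no 4-step plan works, so 5 is optimal.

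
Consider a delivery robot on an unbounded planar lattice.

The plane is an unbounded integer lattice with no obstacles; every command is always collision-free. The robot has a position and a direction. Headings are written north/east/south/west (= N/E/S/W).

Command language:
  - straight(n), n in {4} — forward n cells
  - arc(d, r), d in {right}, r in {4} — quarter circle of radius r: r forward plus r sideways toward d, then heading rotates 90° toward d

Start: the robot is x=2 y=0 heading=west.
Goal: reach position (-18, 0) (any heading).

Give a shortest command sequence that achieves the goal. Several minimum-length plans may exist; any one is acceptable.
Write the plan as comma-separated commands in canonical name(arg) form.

initial: x=2 y=0 heading=west
1. straight(4) → x=-2 y=0 heading=west
2. straight(4) → x=-6 y=0 heading=west
3. straight(4) → x=-10 y=0 heading=west
4. straight(4) → x=-14 y=0 heading=west
5. straight(4) → x=-18 y=0 heading=west
no 4-step plan works, so 5 is optimal.

straight(4), straight(4), straight(4), straight(4), straight(4)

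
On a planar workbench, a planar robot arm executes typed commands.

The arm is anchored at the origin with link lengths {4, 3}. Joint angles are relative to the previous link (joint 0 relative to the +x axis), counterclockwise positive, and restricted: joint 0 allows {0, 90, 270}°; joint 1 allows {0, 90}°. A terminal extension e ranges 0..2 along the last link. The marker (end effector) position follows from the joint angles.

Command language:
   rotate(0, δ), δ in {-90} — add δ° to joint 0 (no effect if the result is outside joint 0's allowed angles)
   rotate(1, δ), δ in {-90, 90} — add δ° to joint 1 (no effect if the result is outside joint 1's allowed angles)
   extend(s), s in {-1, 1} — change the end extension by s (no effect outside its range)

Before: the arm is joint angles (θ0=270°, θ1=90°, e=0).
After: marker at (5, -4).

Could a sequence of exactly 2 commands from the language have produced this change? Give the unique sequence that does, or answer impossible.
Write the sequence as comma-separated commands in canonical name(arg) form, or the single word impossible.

initial: joint angles (θ0=270°, θ1=90°, e=0)
step 1 (extend(1)): joint angles (θ0=270°, θ1=90°, e=1)
step 2 (extend(1)): joint angles (θ0=270°, θ1=90°, e=2)
all 25 alternatives checked — unique.

extend(1), extend(1)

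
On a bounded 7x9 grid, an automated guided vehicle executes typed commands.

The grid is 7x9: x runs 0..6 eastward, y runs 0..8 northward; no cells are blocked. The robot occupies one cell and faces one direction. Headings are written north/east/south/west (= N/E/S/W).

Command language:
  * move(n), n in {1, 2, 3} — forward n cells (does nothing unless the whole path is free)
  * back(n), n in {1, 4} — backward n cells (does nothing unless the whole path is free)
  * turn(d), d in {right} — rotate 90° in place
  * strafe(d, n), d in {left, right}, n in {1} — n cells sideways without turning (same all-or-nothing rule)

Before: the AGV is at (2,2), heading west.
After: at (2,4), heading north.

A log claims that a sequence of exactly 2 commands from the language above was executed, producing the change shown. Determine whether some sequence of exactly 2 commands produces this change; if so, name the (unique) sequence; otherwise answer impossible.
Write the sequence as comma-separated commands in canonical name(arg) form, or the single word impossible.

turn(right), move(2)

key: running move(2) before turn(right) would end elsewhere — order is forced
from: at (2,2), heading west
step 1 (turn(right)): at (2,2), heading north
step 2 (move(2)): at (2,4), heading north
no other 2-command option fits: unique.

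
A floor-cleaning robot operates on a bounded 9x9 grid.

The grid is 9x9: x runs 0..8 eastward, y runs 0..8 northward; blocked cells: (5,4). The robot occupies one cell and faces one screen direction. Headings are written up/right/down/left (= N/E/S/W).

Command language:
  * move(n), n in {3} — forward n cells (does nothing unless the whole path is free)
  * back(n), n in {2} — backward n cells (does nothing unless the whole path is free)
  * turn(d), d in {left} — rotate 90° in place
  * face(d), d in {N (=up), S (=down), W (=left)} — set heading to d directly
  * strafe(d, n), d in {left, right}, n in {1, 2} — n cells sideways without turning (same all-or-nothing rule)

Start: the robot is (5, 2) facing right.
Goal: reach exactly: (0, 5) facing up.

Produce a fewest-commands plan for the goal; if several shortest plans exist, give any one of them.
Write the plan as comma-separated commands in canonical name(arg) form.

t0: (5, 2) facing right
[1] after face(W): (5, 2) facing left
[2] after move(3): (2, 2) facing left
[3] after face(N): (2, 2) facing up
[4] after move(3): (2, 5) facing up
[5] after strafe(left, 2): (0, 5) facing up
no 4-step plan works, so 5 is optimal.

face(W), move(3), face(N), move(3), strafe(left, 2)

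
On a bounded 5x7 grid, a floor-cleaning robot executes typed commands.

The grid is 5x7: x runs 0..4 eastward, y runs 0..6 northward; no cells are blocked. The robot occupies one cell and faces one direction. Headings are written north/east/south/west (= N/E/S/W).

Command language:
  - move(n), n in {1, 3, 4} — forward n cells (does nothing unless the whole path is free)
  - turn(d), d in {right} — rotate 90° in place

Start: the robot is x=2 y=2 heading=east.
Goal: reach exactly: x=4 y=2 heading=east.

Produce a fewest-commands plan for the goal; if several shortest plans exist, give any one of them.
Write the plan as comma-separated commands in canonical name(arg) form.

move(1), move(1)

from: x=2 y=2 heading=east
[1] after move(1): x=3 y=2 heading=east
[2] after move(1): x=4 y=2 heading=east
shorter routes all fall short; 2 is best.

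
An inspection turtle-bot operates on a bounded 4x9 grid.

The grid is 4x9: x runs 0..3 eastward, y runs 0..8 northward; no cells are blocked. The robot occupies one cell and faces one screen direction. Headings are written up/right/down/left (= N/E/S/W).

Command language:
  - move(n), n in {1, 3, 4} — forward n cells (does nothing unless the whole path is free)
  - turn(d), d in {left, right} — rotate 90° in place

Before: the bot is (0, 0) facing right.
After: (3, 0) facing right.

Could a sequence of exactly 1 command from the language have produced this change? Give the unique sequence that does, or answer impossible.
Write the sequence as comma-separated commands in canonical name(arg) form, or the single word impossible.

move(3)

key: still facing E — the one step turns nothing
from: (0, 0) facing right
step 1 (move(3)): (3, 0) facing right
all 5 alternatives checked — unique.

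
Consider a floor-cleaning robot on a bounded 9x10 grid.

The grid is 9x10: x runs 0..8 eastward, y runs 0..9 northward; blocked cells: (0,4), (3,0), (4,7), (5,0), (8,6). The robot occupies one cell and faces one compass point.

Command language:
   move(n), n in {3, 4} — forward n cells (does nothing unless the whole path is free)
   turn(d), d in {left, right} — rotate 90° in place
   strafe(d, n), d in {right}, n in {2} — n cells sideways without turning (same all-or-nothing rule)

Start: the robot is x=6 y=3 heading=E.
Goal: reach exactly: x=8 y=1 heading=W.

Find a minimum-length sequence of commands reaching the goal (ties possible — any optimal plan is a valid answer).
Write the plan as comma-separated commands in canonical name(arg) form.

from: x=6 y=3 heading=E
t=1 strafe(right, 2) ⇒ x=6 y=1 heading=E
t=2 turn(left) ⇒ x=6 y=1 heading=N
t=3 strafe(right, 2) ⇒ x=8 y=1 heading=N
t=4 turn(left) ⇒ x=8 y=1 heading=W
minimal: 4 command(s), checked below 4.

strafe(right, 2), turn(left), strafe(right, 2), turn(left)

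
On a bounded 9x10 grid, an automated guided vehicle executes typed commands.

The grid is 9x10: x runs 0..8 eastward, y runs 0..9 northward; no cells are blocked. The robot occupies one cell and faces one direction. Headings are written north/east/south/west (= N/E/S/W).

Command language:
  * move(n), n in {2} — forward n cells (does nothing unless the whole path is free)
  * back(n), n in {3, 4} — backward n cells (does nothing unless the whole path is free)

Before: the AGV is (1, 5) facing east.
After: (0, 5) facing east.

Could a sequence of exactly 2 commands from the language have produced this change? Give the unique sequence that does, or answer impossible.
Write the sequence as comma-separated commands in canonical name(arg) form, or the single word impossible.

key: still facing E at the end — nothing in the sequence rotates
begin: (1, 5) facing east
[1] after move(2): (3, 5) facing east
[2] after back(3): (0, 5) facing east
no other 2-command option fits: unique.

move(2), back(3)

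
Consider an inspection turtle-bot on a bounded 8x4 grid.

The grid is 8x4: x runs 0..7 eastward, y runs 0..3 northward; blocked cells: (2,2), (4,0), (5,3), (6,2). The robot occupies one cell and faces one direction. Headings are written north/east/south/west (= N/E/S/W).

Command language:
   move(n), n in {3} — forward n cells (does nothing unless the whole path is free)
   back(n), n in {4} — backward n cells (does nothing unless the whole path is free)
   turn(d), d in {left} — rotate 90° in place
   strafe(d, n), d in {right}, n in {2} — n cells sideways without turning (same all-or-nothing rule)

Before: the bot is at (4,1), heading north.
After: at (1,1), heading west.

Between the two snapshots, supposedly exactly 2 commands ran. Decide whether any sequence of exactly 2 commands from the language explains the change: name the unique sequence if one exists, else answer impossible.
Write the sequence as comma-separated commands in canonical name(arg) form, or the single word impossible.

turn(left), move(3)

key: running move(3) before turn(left) would end elsewhere — order is forced
begin: at (4,1), heading north
[1] after turn(left): at (4,1), heading west
[2] after move(3): at (1,1), heading west
uniquely the one of 16 2-step routes that fits.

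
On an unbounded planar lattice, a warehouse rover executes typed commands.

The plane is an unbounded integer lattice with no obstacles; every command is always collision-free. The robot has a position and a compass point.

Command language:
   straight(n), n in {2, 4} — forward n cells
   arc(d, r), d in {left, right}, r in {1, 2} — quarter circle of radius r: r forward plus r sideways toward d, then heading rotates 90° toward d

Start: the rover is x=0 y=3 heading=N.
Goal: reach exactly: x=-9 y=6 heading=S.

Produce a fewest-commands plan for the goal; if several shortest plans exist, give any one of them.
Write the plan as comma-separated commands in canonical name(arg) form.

straight(4), arc(left, 1), straight(4), straight(2), arc(left, 2)

from: x=0 y=3 heading=N
[1] after straight(4): x=0 y=7 heading=N
[2] after arc(left, 1): x=-1 y=8 heading=W
[3] after straight(4): x=-5 y=8 heading=W
[4] after straight(2): x=-7 y=8 heading=W
[5] after arc(left, 2): x=-9 y=6 heading=S
minimal: 5 command(s), checked below 5.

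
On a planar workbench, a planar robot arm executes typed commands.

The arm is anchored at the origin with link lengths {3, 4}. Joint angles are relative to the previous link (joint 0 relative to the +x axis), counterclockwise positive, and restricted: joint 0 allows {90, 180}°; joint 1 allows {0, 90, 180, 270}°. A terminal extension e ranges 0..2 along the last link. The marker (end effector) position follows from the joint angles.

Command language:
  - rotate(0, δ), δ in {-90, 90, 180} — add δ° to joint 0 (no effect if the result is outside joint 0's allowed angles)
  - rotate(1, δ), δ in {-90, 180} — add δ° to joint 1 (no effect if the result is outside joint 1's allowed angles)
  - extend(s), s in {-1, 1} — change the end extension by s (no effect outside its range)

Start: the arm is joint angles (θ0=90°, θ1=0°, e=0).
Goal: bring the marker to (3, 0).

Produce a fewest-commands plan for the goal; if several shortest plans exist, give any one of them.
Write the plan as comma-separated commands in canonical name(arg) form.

start: joint angles (θ0=90°, θ1=0°, e=0)
step 1 (extend(1)): joint angles (θ0=90°, θ1=0°, e=1)
step 2 (extend(1)): joint angles (θ0=90°, θ1=0°, e=2)
step 3 (rotate(0, 90)): joint angles (θ0=180°, θ1=0°, e=2)
step 4 (rotate(1, 180)): joint angles (θ0=180°, θ1=180°, e=2)
no 3-step plan works, so 4 is optimal.

extend(1), extend(1), rotate(0, 90), rotate(1, 180)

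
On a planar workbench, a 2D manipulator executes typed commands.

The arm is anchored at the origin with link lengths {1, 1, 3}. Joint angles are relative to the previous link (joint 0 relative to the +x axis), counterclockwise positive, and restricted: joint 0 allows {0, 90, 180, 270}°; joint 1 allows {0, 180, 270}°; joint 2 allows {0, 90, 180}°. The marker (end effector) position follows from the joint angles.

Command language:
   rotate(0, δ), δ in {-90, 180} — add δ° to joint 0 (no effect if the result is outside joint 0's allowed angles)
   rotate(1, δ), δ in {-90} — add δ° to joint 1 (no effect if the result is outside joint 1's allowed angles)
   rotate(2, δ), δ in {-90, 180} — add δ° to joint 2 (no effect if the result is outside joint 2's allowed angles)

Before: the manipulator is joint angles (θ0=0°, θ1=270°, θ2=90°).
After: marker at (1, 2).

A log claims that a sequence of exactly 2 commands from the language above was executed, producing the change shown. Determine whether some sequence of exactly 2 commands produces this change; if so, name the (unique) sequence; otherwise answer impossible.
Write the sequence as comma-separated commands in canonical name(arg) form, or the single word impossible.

rotate(2, -90), rotate(2, 180)

key: order matters: swapping rotate(2, -90) and rotate(2, 180) lands elsewhere
start: joint angles (θ0=0°, θ1=270°, θ2=90°)
t=1 rotate(2, -90) ⇒ joint angles (θ0=0°, θ1=270°, θ2=0°)
t=2 rotate(2, 180) ⇒ joint angles (θ0=0°, θ1=270°, θ2=180°)
uniquely the one of 25 2-step routes that fits.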